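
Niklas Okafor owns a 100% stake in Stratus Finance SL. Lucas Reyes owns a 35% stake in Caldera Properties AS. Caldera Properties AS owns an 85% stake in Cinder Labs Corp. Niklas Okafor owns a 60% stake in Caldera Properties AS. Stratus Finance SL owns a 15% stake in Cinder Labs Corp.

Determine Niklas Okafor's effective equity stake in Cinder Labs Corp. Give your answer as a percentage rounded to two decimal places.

Niklas reaches Cinder along 2 paths.
Via Stratus: 100% × 15% = 15%.
Via Caldera: 60% × 85% = 51%.
Total: 15% + 51% = 66%.
Rounded: 66.00%.

66.00%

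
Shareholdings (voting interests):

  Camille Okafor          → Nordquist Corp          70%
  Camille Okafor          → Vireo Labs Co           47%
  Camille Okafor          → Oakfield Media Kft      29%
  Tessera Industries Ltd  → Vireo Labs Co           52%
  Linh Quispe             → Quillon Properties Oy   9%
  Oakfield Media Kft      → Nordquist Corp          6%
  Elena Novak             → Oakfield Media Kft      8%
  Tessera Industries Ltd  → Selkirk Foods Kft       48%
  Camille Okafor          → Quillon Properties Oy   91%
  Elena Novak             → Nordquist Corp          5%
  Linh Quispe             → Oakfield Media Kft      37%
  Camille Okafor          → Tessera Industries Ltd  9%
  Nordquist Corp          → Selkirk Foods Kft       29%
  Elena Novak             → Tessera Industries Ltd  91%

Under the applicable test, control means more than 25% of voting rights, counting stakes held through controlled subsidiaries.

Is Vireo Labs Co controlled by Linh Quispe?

Linh holds 37% of Oakfield, so Linh controls Oakfield.
Neither Linh nor any entity Linh controls holds any voting interest in Vireo.
So Linh does not control Vireo.

No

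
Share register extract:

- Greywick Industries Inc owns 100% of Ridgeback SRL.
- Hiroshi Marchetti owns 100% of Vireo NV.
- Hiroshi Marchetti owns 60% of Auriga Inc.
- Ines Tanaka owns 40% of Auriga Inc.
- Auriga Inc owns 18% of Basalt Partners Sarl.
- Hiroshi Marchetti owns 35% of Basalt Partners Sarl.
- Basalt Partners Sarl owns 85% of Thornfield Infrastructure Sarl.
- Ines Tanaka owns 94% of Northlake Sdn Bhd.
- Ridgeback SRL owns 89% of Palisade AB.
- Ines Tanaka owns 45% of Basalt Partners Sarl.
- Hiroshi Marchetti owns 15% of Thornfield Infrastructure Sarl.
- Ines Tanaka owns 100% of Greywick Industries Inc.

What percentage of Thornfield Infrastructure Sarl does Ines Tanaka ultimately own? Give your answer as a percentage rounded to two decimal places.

Ines reaches Thornfield along 2 paths.
Via Basalt: 45% × 85% = 38.25%.
Via Auriga → Basalt: 40% × 18% × 85% = 6.12%.
Total: 38.25% + 6.12% = 44.37%.

44.37%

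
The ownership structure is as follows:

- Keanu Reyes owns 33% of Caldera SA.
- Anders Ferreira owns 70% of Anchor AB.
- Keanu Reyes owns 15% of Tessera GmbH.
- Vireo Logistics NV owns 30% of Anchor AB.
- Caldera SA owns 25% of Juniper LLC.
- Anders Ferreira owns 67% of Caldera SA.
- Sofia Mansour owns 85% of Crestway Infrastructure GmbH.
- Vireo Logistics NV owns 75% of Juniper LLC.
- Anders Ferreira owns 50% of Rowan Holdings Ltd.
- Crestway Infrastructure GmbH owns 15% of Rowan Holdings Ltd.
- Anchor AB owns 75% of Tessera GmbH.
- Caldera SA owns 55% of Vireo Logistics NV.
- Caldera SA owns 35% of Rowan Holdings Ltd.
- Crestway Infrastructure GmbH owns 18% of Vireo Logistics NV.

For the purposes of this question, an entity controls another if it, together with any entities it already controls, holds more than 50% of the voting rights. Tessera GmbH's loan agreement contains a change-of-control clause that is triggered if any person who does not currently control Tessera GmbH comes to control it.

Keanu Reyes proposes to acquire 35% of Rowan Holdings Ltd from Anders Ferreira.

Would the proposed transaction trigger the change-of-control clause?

No

The purchase adds only to Keanu's holdings (Anders's stake shrinks), so Keanu is the only person who could newly come to control Tessera.
Keanu's largest direct stake is 33% in Caldera, which does not meet the threshold, so Keanu controls no company.
In Tessera, Keanu's side holds only 15%, not > 50%.
So before the transaction, Keanu does not control Tessera.
After the purchase, Keanu holds 35% of Rowan directly, and Anders's stake falls to 15%.
Keanu's side now holds 35% of Rowan, not > 50%, so Keanu still does not control Rowan.
After the transaction, Keanu's side holds 15% of Tessera, not > 50%, so Keanu still does not control Tessera.
No new person acquires control, so the clause is not triggered.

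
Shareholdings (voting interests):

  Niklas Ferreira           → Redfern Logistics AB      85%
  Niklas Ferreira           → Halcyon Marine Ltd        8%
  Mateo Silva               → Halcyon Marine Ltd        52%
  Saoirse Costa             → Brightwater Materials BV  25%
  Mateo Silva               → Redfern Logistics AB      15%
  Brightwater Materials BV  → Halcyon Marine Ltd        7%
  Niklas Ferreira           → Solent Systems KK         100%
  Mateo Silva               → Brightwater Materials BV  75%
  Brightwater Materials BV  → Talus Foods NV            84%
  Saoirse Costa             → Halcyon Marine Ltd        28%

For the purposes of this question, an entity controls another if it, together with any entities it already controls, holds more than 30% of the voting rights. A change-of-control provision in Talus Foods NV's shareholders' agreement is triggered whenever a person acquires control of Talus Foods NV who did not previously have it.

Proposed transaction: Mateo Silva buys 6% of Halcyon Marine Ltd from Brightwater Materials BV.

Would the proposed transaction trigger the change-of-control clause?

The purchase adds only to Mateo's holdings (Brightwater's stake shrinks), so Mateo is the only person who could newly come to control Talus.
Mateo holds 75% of Brightwater, so Mateo controls Brightwater.
Brightwater holds 84% of Talus, so Mateo controls Talus.
So Mateo already controls Talus before the transaction.
After the purchase, Mateo's direct stake in Halcyon rises to 52% + 6% = 58%, and Brightwater's stake falls to 1%.
Mateo controlled Talus already, so this is not a new person acquiring control; every other person's position is unchanged or reduced.
No new person acquires control, so the clause is not triggered.

No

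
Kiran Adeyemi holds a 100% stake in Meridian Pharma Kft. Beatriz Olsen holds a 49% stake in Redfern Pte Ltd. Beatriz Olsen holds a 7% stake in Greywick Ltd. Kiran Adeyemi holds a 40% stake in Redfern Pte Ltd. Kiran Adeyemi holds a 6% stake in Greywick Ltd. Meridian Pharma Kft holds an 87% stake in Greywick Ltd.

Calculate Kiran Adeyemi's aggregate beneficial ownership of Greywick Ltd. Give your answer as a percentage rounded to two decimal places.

Kiran reaches Greywick along 2 paths.
Via Meridian: 100% × 87% = 87%.
Direct stake: 6% = 6%.
Total: 87% + 6% = 93%.
Rounded: 93.00%.

93.00%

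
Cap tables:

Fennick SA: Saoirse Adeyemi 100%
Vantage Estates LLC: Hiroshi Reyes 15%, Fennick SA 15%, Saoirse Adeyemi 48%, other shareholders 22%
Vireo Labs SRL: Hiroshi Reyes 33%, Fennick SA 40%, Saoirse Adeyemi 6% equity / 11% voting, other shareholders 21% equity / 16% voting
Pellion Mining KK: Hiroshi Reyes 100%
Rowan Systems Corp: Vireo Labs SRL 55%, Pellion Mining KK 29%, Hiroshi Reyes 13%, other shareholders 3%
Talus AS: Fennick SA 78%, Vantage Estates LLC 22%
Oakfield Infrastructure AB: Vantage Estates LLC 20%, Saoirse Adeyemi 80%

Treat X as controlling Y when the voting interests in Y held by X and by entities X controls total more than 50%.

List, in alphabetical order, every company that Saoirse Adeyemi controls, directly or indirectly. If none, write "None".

Fennick SA, Oakfield Infrastructure AB, Rowan Systems Corp, Talus AS, Vantage Estates LLC, Vireo Labs SRL

Saoirse holds 100% of Fennick, so Saoirse controls Fennick.
Fennick and Saoirse together hold 15% + 48% = 63% of Vantage, so Saoirse controls Vantage.
Fennick and Saoirse together hold 40% + 11% = 51% of Vireo, so Saoirse controls Vireo.
Vireo holds 55% of Rowan, so Saoirse controls Rowan.
Fennick and Vantage together hold 78% + 22% = 100% of Talus, so Saoirse controls Talus.
Vantage and Saoirse together hold 20% + 80% = 100% of Oakfield, so Saoirse controls Oakfield.
No other company's threshold is met.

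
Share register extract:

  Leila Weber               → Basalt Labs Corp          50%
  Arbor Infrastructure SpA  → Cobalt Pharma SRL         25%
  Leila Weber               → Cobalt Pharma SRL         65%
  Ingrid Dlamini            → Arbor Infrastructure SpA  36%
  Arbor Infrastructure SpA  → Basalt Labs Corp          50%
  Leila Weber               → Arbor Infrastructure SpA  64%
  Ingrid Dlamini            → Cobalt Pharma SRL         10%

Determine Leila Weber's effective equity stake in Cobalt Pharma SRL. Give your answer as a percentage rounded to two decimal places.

81.00%

Leila reaches Cobalt along 2 paths.
Direct stake: 65% = 65%.
Via Arbor: 64% × 25% = 16%.
Total: 65% + 16% = 81%.
Rounded: 81.00%.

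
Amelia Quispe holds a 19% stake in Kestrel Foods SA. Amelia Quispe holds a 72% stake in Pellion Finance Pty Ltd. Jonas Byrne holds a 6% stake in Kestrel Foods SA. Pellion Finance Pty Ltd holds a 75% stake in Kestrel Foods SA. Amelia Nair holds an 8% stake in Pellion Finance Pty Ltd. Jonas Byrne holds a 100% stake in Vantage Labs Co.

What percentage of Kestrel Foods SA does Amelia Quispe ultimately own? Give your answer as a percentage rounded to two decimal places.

73.00%

Amelia Quispe reaches Kestrel along 2 paths.
Via Pellion: 72% × 75% = 54%.
Direct stake: 19% = 19%.
Total: 54% + 19% = 73%.
Rounded: 73.00%.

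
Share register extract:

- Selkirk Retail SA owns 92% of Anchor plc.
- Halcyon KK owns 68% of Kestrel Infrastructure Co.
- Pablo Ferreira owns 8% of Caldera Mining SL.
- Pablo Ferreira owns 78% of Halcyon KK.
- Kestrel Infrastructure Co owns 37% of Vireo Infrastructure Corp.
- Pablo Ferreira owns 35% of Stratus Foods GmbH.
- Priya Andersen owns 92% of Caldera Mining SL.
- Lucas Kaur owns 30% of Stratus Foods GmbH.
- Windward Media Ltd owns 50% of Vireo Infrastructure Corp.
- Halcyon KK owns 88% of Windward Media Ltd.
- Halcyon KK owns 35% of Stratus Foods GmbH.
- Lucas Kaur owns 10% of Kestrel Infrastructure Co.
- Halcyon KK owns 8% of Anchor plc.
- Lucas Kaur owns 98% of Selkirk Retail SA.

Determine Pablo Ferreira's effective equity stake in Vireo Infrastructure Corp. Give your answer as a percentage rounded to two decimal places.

Pablo reaches Vireo along 2 paths.
Via Halcyon → Windward: 78% × 88% × 50% = 34.32%.
Via Halcyon → Kestrel: 78% × 68% × 37% = 19.6248%.
Total: 34.32% + 19.6248% = 53.9448%.
Rounded: 53.94%.

53.94%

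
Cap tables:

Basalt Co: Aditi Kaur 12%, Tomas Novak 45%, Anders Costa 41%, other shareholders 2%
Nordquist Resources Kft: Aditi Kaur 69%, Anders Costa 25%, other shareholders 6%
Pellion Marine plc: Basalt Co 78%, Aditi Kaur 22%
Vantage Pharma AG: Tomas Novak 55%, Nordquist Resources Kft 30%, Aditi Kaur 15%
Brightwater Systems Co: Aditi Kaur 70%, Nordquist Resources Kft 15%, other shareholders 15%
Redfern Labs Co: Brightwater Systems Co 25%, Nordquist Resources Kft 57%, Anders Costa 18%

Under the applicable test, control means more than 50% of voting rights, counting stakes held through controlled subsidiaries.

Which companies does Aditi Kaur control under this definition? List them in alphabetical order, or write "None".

Brightwater Systems Co, Nordquist Resources Kft, Redfern Labs Co

Aditi holds 69% of Nordquist, so Aditi controls Nordquist.
Aditi and Nordquist together hold 70% + 15% = 85% of Brightwater, so Aditi controls Brightwater.
Brightwater and Nordquist together hold 25% + 57% = 82% of Redfern, so Aditi controls Redfern.
No other company's threshold is met.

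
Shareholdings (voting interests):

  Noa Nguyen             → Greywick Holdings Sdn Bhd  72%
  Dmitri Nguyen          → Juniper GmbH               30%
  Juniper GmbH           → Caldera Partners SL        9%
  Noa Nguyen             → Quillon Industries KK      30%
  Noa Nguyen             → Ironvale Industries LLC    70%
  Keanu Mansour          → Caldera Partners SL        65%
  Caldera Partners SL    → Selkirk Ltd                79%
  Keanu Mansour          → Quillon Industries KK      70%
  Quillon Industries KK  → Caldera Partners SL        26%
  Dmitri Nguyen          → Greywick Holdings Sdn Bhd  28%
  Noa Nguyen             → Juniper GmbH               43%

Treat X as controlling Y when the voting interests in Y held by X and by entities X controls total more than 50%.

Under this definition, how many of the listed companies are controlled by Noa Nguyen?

Noa holds 72% of Greywick, so Noa controls Greywick.
Noa holds 70% of Ironvale, so Noa controls Ironvale.
No other company's threshold is met.
Noa controls 2 companies.

2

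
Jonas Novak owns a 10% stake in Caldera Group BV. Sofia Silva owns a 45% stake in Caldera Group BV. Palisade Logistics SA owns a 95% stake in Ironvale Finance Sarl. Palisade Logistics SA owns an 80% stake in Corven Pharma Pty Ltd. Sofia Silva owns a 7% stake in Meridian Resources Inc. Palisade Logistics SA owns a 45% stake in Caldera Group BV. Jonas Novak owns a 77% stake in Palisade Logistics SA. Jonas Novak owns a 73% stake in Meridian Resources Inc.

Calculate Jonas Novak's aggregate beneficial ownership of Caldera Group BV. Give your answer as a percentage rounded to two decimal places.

Jonas reaches Caldera along 2 paths.
Via Palisade: 77% × 45% = 34.65%.
Direct stake: 10% = 10%.
Total: 34.65% + 10% = 44.65%.

44.65%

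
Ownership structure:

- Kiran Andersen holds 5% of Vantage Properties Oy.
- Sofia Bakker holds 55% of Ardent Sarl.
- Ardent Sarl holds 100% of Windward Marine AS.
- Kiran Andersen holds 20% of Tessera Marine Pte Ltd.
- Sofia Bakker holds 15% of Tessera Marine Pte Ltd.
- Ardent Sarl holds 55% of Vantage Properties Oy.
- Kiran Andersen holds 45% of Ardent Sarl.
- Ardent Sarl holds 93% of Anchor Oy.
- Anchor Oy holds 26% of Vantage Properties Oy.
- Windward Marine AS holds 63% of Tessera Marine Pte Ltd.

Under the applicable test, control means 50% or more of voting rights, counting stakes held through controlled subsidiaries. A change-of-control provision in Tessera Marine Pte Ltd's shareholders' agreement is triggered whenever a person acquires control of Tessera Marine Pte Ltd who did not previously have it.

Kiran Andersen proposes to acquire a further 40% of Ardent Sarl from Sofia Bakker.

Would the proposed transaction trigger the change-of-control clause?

Yes

The purchase adds only to Kiran's holdings (Sofia's stake shrinks), so Kiran is the only person who could newly come to control Tessera.
Kiran's largest direct stake is 45% in Ardent, which does not meet the threshold, so Kiran controls no company.
In Tessera, Kiran's side holds only 20%, not ≥ 50%.
So before the transaction, Kiran does not control Tessera.
After the purchase, Kiran's direct stake in Ardent rises to 45% + 40% = 85%, and Sofia's stake falls to 15%.
Kiran holds 85% of Ardent, so Kiran controls Ardent.
Ardent holds 100% of Windward, so Kiran controls Windward.
Kiran and Windward together hold 20% + 63% = 83% of Tessera, so Kiran controls Tessera.
Kiran did not control Tessera before and does after, so the clause is triggered.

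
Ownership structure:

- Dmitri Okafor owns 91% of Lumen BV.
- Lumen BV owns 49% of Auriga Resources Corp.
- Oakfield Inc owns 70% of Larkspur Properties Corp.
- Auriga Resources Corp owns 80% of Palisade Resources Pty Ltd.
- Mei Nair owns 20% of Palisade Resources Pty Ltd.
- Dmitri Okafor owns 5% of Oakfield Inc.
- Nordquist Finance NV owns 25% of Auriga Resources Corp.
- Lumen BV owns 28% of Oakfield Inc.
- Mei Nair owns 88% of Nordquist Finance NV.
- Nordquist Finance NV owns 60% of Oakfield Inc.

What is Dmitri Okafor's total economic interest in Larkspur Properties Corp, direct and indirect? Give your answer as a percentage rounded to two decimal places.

Dmitri reaches Larkspur along 2 paths.
Via Lumen → Oakfield: 91% × 28% × 70% = 17.836%.
Via Oakfield: 5% × 70% = 3.5%.
Total: 17.836% + 3.5% = 21.336%.
Rounded: 21.34%.

21.34%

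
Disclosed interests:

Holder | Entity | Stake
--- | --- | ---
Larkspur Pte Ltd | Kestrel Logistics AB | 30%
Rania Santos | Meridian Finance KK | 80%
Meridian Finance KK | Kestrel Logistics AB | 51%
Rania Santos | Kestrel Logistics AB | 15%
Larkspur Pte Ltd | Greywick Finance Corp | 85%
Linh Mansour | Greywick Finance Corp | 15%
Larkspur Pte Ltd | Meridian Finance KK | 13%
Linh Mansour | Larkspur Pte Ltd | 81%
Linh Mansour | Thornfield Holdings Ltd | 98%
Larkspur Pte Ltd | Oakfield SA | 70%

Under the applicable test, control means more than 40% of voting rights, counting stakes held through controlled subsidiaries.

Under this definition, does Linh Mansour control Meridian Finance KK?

Linh holds 81% of Larkspur, so Linh controls Larkspur.
Larkspur holds 70% of Oakfield, so Linh controls Oakfield.
Larkspur and Linh together hold 85% + 15% = 100% of Greywick, so Linh controls Greywick.
Linh holds 98% of Thornfield, so Linh controls Thornfield.
In Meridian, Linh's side holds only 13%, not > 40%.
So Linh does not control Meridian.

No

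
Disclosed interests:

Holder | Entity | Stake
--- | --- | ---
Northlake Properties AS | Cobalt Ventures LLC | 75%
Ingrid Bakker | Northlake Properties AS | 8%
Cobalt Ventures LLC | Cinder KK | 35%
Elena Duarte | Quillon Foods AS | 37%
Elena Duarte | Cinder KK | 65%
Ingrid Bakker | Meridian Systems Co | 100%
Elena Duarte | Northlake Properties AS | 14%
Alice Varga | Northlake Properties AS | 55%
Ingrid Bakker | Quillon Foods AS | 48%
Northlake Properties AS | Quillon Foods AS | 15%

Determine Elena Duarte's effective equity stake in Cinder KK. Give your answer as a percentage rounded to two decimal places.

68.68%

Elena reaches Cinder along 2 paths.
Via Northlake → Cobalt: 14% × 75% × 35% = 3.675%.
Direct stake: 65% = 65%.
Total: 3.675% + 65% = 68.675%.
Rounded: 68.68%.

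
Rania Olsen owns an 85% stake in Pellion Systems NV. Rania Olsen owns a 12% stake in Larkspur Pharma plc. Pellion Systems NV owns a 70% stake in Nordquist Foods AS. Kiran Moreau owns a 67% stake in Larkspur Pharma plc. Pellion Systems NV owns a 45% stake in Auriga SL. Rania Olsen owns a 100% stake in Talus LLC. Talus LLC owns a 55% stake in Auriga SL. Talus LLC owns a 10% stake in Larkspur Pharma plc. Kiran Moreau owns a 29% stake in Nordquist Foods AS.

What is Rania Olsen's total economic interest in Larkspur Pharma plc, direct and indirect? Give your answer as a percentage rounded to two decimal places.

Rania reaches Larkspur along 2 paths.
Direct stake: 12% = 12%.
Via Talus: 100% × 10% = 10%.
Total: 12% + 10% = 22%.
Rounded: 22.00%.

22.00%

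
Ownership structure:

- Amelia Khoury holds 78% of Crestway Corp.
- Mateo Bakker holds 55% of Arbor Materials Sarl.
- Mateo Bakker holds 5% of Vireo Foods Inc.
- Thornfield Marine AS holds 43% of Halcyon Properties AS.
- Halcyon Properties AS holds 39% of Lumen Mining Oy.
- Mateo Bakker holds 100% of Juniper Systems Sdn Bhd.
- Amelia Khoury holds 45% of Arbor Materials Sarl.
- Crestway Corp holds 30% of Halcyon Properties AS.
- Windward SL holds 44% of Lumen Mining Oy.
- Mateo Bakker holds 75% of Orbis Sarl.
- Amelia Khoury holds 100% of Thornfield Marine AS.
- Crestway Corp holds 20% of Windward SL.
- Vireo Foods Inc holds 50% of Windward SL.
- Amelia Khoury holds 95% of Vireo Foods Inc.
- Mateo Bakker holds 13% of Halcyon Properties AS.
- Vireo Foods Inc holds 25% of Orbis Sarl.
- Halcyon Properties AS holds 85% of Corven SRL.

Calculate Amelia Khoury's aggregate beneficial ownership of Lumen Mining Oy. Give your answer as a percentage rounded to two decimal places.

53.66%

Amelia reaches Lumen along 4 paths.
Via Vireo → Windward: 95% × 50% × 44% = 20.9%.
Via Crestway → Windward: 78% × 20% × 44% = 6.864%.
Via Thornfield → Halcyon: 100% × 43% × 39% = 16.77%.
Via Crestway → Halcyon: 78% × 30% × 39% = 9.126%.
Total: 20.9% + 6.864% + 16.77% + 9.126% = 53.66%.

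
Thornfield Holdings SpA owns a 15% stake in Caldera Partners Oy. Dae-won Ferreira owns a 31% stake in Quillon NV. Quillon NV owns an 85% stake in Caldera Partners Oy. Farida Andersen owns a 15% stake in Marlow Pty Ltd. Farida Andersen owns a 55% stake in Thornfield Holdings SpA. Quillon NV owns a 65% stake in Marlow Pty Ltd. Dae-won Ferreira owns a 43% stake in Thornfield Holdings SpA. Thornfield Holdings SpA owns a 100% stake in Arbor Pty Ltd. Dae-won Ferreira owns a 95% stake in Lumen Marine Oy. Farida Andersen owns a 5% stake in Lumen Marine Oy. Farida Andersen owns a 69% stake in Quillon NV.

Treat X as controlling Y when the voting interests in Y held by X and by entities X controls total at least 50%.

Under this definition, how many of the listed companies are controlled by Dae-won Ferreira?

Dae-won holds 95% of Lumen, so Dae-won controls Lumen.
No other company's threshold is met.
Dae-won controls 1 company.

1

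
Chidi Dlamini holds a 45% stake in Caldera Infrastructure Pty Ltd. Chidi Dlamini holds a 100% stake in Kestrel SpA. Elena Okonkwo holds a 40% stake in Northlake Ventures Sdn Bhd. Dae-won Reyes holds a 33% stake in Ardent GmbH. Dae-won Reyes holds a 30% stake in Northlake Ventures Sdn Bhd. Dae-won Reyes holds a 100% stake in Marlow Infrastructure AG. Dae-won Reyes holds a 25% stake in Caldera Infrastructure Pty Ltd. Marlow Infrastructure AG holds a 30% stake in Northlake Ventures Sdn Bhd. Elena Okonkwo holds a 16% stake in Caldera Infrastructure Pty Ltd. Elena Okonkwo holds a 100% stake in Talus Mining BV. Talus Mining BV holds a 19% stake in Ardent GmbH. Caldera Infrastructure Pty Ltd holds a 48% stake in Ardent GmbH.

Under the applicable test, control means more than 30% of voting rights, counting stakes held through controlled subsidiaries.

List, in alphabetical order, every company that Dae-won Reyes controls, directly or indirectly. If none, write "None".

Dae-won holds 100% of Marlow, so Dae-won controls Marlow.
Dae-won holds 33% of Ardent, so Dae-won controls Ardent.
Dae-won and Marlow together hold 30% + 30% = 60% of Northlake, so Dae-won controls Northlake.
No other company's threshold is met.

Ardent GmbH, Marlow Infrastructure AG, Northlake Ventures Sdn Bhd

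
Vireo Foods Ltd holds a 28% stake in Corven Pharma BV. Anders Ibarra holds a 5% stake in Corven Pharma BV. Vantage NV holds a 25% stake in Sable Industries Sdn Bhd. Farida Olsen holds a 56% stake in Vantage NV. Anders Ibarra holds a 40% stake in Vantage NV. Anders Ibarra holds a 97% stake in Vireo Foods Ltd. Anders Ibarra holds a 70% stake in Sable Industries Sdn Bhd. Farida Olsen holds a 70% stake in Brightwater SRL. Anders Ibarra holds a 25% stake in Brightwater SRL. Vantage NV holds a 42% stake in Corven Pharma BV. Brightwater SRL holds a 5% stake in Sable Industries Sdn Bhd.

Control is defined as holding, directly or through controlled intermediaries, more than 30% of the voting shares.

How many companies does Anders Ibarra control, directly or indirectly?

4

Anders holds 40% of Vantage, so Anders controls Vantage.
Vantage and Anders together hold 25% + 70% = 95% of Sable, so Anders controls Sable.
Anders holds 97% of Vireo, so Anders controls Vireo.
Vireo and Anders and Vantage together hold 28% + 5% + 42% = 75% of Corven, so Anders controls Corven.
No other company's threshold is met.
Anders controls 4 companies.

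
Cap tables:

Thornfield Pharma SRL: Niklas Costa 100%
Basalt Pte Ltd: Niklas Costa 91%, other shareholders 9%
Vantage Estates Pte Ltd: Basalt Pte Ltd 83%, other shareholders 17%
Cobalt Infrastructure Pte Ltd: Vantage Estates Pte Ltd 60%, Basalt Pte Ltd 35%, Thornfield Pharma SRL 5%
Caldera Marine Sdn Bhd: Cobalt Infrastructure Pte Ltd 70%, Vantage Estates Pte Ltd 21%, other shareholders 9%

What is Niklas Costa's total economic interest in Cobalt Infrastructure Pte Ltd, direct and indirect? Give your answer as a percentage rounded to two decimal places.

82.17%

Niklas reaches Cobalt along 3 paths.
Via Basalt → Vantage: 91% × 83% × 60% = 45.318%.
Via Basalt: 91% × 35% = 31.85%.
Via Thornfield: 100% × 5% = 5%.
Total: 45.318% + 31.85% + 5% = 82.168%.
Rounded: 82.17%.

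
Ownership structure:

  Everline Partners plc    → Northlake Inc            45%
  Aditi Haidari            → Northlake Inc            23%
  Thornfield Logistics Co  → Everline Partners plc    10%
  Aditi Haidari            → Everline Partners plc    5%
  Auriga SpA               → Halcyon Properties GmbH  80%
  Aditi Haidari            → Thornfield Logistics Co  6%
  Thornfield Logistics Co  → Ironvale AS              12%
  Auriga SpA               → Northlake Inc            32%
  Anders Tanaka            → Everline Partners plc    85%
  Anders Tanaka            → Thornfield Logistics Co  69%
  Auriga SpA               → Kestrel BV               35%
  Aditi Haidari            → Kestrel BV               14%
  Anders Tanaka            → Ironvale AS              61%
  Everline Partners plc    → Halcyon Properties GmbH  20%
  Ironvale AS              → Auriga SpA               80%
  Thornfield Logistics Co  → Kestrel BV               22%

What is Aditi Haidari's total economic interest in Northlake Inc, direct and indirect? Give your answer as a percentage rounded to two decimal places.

Aditi reaches Northlake along 4 paths.
Direct stake: 23% = 23%.
Via Thornfield → Everline: 6% × 10% × 45% = 0.27%.
Via Everline: 5% × 45% = 2.25%.
Via Thornfield → Ironvale → Auriga: 6% × 12% × 80% × 32% = 0.18432%.
Total: 23% + 0.27% + 2.25% + 0.18432% = 25.70432%.
Rounded: 25.70%.

25.70%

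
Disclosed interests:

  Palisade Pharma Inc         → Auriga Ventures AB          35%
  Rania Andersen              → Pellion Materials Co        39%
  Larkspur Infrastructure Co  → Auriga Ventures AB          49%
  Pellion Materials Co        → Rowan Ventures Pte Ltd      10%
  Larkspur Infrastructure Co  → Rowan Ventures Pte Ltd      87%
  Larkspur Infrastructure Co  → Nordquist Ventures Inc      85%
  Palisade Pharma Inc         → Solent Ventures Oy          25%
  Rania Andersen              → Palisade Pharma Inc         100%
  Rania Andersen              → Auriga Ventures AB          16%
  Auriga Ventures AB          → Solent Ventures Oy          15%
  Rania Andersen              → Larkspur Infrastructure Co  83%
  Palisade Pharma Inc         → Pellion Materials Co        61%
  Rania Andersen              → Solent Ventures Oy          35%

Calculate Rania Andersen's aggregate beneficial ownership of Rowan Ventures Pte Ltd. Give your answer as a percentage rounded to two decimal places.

Rania reaches Rowan along 3 paths.
Via Larkspur: 83% × 87% = 72.21%.
Via Pellion: 39% × 10% = 3.9%.
Via Palisade → Pellion: 100% × 61% × 10% = 6.1%.
Total: 72.21% + 3.9% + 6.1% = 82.21%.

82.21%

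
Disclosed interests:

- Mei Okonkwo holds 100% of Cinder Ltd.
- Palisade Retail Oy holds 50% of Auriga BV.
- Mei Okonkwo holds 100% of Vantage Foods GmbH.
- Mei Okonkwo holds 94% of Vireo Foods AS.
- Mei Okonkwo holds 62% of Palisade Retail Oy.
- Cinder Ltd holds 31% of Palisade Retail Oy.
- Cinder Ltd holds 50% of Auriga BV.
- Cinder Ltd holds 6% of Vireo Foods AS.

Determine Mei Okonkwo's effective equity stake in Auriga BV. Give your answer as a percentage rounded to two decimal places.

96.50%

Mei reaches Auriga along 3 paths.
Via Cinder: 100% × 50% = 50%.
Via Cinder → Palisade: 100% × 31% × 50% = 15.5%.
Via Palisade: 62% × 50% = 31%.
Total: 50% + 15.5% + 31% = 96.5%.
Rounded: 96.50%.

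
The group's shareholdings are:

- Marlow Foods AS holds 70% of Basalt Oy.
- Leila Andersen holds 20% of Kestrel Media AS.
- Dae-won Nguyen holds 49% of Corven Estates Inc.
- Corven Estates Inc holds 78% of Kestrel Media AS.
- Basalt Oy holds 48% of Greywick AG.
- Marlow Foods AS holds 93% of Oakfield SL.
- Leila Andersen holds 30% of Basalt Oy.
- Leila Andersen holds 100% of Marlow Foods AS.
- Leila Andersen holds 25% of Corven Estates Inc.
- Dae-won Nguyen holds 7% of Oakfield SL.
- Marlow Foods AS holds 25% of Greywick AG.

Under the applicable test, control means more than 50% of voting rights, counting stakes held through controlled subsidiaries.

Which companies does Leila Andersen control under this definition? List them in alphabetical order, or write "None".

Basalt Oy, Greywick AG, Marlow Foods AS, Oakfield SL

Leila holds 100% of Marlow, so Leila controls Marlow.
Marlow and Leila together hold 70% + 30% = 100% of Basalt, so Leila controls Basalt.
Marlow holds 93% of Oakfield, so Leila controls Oakfield.
Marlow and Basalt together hold 25% + 48% = 73% of Greywick, so Leila controls Greywick.
No other company's threshold is met.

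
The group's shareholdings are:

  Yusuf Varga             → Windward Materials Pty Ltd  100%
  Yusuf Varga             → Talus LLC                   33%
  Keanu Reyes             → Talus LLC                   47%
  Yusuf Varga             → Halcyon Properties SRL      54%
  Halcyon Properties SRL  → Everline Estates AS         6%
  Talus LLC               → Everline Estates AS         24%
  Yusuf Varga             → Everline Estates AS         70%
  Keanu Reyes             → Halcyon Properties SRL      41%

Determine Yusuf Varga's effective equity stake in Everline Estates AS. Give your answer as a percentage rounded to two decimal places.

81.16%

Yusuf reaches Everline along 3 paths.
Via Talus: 33% × 24% = 7.92%.
Direct stake: 70% = 70%.
Via Halcyon: 54% × 6% = 3.24%.
Total: 7.92% + 70% + 3.24% = 81.16%.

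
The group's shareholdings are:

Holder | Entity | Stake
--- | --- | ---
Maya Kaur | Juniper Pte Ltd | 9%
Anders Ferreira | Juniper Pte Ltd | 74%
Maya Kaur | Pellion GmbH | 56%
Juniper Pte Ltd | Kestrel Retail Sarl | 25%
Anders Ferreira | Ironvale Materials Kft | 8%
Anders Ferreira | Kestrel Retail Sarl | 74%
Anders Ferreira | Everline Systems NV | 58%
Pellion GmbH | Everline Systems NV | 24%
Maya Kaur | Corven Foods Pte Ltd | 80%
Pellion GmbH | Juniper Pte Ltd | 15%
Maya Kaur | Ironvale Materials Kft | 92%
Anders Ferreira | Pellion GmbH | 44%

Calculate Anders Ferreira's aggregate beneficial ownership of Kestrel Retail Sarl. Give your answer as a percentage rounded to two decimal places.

Anders reaches Kestrel along 3 paths.
Direct stake: 74% = 74%.
Via Juniper: 74% × 25% = 18.5%.
Via Pellion → Juniper: 44% × 15% × 25% = 1.65%.
Total: 74% + 18.5% + 1.65% = 94.15%.

94.15%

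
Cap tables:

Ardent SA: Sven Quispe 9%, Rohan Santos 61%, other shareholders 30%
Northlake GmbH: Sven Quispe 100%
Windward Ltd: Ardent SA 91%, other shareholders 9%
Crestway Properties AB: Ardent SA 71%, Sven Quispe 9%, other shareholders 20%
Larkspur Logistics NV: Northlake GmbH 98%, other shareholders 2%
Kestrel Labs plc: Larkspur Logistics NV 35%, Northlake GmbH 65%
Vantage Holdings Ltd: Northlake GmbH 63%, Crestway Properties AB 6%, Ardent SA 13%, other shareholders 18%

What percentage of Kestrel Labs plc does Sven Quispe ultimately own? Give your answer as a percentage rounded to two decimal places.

99.30%

Sven reaches Kestrel along 2 paths.
Via Northlake → Larkspur: 100% × 98% × 35% = 34.3%.
Via Northlake: 100% × 65% = 65%.
Total: 34.3% + 65% = 99.3%.
Rounded: 99.30%.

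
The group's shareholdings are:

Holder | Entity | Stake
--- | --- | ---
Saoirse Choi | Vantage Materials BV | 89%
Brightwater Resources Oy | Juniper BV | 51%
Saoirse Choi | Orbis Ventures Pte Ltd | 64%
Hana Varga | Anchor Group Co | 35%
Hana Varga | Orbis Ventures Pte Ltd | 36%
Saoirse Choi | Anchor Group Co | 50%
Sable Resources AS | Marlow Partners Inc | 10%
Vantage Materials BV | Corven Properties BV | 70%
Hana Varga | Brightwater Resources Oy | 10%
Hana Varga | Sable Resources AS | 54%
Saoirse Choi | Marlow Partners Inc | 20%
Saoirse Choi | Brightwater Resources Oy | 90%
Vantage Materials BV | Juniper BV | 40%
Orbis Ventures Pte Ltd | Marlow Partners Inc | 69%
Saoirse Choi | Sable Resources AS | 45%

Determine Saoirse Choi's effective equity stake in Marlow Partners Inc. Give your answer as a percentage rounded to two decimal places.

Saoirse reaches Marlow along 3 paths.
Direct stake: 20% = 20%.
Via Sable: 45% × 10% = 4.5%.
Via Orbis: 64% × 69% = 44.16%.
Total: 20% + 4.5% + 44.16% = 68.66%.

68.66%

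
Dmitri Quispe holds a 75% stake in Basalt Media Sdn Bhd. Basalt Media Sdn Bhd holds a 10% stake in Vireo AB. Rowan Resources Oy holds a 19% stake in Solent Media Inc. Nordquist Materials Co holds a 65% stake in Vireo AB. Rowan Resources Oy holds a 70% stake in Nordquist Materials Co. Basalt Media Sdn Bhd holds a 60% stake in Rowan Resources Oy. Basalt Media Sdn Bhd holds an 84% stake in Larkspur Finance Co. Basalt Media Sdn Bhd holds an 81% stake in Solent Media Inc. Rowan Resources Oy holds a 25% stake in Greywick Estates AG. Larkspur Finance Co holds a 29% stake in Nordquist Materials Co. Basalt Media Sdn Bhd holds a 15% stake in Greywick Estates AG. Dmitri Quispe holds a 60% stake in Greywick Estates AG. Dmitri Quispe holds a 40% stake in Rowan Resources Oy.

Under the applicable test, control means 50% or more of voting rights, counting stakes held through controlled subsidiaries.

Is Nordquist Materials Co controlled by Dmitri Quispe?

Yes

Dmitri holds 75% of Basalt, so Dmitri controls Basalt.
Basalt holds 84% of Larkspur, so Dmitri controls Larkspur.
Dmitri and Basalt together hold 40% + 60% = 100% of Rowan, so Dmitri controls Rowan.
Larkspur and Rowan together hold 29% + 70% = 99% of Nordquist, so Dmitri controls Nordquist.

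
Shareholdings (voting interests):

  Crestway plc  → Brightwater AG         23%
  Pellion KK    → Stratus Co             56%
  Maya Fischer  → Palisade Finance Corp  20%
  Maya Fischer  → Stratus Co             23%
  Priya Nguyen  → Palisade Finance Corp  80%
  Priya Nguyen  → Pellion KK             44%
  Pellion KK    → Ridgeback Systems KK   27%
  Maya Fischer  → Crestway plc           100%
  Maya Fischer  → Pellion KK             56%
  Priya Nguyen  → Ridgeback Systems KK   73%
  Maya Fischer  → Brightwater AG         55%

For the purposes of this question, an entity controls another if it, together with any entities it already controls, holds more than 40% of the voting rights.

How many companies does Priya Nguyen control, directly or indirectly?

Priya holds 44% of Pellion, so Priya controls Pellion.
Priya holds 80% of Palisade, so Priya controls Palisade.
Pellion holds 56% of Stratus, so Priya controls Stratus.
Priya and Pellion together hold 73% + 27% = 100% of Ridgeback, so Priya controls Ridgeback.
No other company's threshold is met.
Priya controls 4 companies.

4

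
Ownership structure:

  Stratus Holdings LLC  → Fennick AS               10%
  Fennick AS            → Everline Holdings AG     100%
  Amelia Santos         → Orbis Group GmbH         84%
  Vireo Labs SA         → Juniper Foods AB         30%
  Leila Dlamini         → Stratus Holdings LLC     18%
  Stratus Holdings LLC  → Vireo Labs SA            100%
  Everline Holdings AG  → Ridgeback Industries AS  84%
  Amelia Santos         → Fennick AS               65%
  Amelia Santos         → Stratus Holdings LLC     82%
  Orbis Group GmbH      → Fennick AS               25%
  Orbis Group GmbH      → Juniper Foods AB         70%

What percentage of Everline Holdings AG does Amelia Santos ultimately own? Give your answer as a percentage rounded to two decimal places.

94.20%

Amelia reaches Everline along 3 paths.
Via Stratus → Fennick: 82% × 10% × 100% = 8.2%.
Via Orbis → Fennick: 84% × 25% × 100% = 21%.
Via Fennick: 65% × 100% = 65%.
Total: 8.2% + 21% + 65% = 94.2%.
Rounded: 94.20%.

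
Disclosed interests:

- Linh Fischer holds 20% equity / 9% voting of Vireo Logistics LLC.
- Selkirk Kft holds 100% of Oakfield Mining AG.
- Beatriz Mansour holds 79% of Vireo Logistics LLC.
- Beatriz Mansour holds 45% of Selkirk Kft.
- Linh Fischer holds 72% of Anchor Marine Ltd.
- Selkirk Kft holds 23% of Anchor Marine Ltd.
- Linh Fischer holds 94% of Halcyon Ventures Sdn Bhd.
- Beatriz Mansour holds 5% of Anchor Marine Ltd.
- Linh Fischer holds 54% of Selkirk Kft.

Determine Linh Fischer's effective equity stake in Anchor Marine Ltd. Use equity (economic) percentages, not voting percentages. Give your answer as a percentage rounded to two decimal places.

84.42%

Linh reaches Anchor along 2 paths.
Via Selkirk: 54% × 23% = 12.42%.
Direct stake: 72% = 72%.
Total: 12.42% + 72% = 84.42%.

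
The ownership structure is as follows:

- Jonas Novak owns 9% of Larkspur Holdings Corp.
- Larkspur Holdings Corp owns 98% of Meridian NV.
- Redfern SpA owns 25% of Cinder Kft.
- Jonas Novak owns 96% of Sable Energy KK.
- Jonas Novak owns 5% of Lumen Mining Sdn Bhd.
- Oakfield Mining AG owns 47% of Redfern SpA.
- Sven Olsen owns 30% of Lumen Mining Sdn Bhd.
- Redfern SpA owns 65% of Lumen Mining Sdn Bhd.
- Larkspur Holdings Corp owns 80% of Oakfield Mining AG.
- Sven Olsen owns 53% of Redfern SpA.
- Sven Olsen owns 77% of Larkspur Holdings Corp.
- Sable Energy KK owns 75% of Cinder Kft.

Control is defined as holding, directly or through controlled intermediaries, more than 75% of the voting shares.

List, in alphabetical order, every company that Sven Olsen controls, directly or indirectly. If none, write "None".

Sven holds 77% of Larkspur, so Sven controls Larkspur.
Larkspur holds 80% of Oakfield, so Sven controls Oakfield.
Larkspur holds 98% of Meridian, so Sven controls Meridian.
Sven and Oakfield together hold 53% + 47% = 100% of Redfern, so Sven controls Redfern.
Sven and Redfern together hold 30% + 65% = 95% of Lumen, so Sven controls Lumen.
No other company's threshold is met.

Larkspur Holdings Corp, Lumen Mining Sdn Bhd, Meridian NV, Oakfield Mining AG, Redfern SpA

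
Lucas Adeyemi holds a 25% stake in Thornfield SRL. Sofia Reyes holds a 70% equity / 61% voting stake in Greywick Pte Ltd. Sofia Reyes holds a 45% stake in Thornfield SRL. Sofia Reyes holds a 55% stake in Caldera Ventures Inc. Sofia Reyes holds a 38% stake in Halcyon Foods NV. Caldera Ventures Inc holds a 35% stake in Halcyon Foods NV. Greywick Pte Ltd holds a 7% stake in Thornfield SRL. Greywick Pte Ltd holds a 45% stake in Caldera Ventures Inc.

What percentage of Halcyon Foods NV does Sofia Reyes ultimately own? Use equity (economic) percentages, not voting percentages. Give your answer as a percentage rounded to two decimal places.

68.28%

Sofia reaches Halcyon along 3 paths.
Direct stake: 38% = 38%.
Via Greywick → Caldera: 70% × 45% × 35% = 11.025%.
Via Caldera: 55% × 35% = 19.25%.
Total: 38% + 11.025% + 19.25% = 68.275%.
Rounded: 68.28%.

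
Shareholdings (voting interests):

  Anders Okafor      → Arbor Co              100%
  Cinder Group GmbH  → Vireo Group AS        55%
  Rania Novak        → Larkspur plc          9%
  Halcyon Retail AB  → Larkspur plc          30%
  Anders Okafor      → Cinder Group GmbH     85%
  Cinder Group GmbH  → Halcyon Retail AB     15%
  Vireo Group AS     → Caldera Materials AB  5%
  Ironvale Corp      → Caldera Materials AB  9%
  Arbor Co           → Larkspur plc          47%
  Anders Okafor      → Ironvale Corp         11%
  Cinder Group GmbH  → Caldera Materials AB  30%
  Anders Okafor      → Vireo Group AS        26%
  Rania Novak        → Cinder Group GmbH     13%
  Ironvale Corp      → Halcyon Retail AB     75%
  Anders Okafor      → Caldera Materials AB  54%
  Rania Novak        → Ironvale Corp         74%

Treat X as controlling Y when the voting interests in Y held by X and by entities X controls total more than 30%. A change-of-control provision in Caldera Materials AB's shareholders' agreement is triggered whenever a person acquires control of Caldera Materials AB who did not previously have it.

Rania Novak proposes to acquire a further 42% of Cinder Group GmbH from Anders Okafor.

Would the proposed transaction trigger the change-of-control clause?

Yes

The purchase adds only to Rania's holdings (Anders's stake shrinks), so Rania is the only person who could newly come to control Caldera.
Rania holds 74% of Ironvale, so Rania controls Ironvale.
Ironvale holds 75% of Halcyon, so Rania controls Halcyon.
Halcyon and Rania together hold 30% + 9% = 39% of Larkspur, so Rania controls Larkspur.
In Caldera, Rania's side holds only 9%, not > 30%.
So before the transaction, Rania does not control Caldera.
After the purchase, Rania's direct stake in Cinder rises to 13% + 42% = 55%, and Anders's stake falls to 43%.
Rania holds 55% of Cinder, so Rania controls Cinder.
Cinder holds 55% of Vireo, so Rania controls Vireo.
Cinder and Ironvale and Vireo together hold 30% + 9% + 5% = 44% of Caldera, so Rania controls Caldera.
Rania did not control Caldera before and does after, so the clause is triggered.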